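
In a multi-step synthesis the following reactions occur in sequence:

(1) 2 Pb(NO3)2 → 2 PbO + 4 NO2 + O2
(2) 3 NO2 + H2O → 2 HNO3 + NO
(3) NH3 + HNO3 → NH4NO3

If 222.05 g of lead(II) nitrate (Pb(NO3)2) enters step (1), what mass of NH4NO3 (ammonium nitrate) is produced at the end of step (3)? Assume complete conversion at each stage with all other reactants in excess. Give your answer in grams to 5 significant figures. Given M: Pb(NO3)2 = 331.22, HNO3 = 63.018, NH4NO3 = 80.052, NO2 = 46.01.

71.556 g

n(Pb(NO3)2) = 222.05 / 331.22 = 0.670400 mol.
Reaction (1): Pb(NO3)2→NO2 ratio 2:4 ⇒ n(NO2) = 1.34080 mol.
Reaction (2): NO2→HNO3 ratio 3:2 ⇒ n(HNO3) = 0.893867 mol.
Reaction (3): HNO3→NH4NO3 ratio 1:1 ⇒ n(NH4NO3) = 0.893867 mol.
Mass of NH4NO3 = 0.893867 × 80.052 = 71.5559 g.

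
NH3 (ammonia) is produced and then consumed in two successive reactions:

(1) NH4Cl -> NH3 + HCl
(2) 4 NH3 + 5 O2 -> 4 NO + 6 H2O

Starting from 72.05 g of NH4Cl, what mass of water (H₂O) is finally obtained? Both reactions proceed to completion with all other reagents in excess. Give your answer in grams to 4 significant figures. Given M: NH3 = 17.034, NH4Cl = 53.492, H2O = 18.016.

n(NH4Cl) = 72.050 / 53.492 = 1.3469 mol.
Step 1 gives a 1:1 ratio of NH4Cl to NH3, so n(NH3) = 1.3469 mol.
In step 2 the NH3:H2O ratio is 4:6, so n(H2O) = 2.0204 mol.
Mass of H2O = 2.0204 × 18.016 = 36.399 g.

36.40 g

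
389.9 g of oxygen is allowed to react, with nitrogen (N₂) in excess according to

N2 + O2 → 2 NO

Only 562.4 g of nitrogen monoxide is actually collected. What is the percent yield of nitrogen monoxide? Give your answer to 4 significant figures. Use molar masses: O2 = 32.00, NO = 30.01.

76.90 %

n(O2) = 389.90 g / 32.00 g/mol = 12.184 mol.
From the equation the O2:NO mole ratio is 1:2, so n(NO) = 12.184 × 2/1 = 24.369 mol.
Mass of NO = 24.369 mol × 30.01 g/mol = 731.31 g.
This is the theoretical yield. Percent yield = 562.4 g / 731.31 g × 100% = 76.903%.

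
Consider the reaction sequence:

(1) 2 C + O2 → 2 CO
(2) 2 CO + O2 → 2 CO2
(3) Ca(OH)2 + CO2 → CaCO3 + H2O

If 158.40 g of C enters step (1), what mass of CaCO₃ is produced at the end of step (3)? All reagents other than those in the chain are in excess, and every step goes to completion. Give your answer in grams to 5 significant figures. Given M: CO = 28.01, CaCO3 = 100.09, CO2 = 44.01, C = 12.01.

1320.1 g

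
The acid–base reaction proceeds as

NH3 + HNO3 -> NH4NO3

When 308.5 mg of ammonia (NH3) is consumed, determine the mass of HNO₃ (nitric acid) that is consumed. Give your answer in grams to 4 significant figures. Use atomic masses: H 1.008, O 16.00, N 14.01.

1.141 g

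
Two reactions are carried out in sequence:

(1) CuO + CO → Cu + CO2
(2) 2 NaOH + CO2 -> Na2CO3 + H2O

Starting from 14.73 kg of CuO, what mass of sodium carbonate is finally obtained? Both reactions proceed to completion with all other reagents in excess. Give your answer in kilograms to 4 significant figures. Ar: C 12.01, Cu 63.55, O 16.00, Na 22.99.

19.63 kg

M(CuO) = 63.55 + 16.00 = 79.55 g/mol.
M(Na2CO3) = 2(22.99) + 12.01 + 3(16.00) = 105.99 g/mol.
14.73 kg = 14730 g.
n(CuO) = 14730 / 79.55 = 185.17 mol.
Step 1 gives a 1:1 ratio of CuO to CO2, so n(CO2) = 185.17 mol.
In step 2 the CO2:Na2CO3 ratio is 1:1, so n(Na2CO3) = 185.17 mol.
Mass of Na2CO3 = 185.17 × 105.99 = 19626 g = 19.63 kg.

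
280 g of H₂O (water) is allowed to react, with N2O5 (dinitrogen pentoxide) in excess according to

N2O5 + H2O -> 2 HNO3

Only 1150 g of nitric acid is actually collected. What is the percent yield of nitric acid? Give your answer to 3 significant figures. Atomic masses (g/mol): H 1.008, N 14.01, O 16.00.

M(H2O) = 2(1.008) + 16.00 = 18.016 g/mol.
M(HNO3) = 1.008 + 14.01 + 3(16.00) = 63.018 g/mol.
n(H2O) = 280.0 g / 18.016 g/mol = 15.54 mol.
From the equation the H2O:HNO3 mole ratio is 1:2, so n(HNO3) = 15.54 × 2/1 = 31.08 mol.
Mass of HNO3 = 31.08 mol × 63.018 g/mol = 1959 g.
This is the theoretical yield. Percent yield = 1150 g / 1959 g × 100% = 58.71%.

58.7 %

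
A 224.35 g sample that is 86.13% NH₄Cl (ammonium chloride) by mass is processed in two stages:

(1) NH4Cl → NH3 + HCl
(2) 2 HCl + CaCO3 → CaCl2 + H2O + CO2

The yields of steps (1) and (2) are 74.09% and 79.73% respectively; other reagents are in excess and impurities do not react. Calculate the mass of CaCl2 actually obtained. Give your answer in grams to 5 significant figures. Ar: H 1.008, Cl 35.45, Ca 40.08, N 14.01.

Pure NH4Cl = 224.35 × 0.8613 = 193.233 g.
M(NH4Cl) = 14.01 + 4(1.008) + 35.45 = 53.492 g/mol.
M(CaCl2) = 40.08 + 2(35.45) = 110.98 g/mol.
n(NH4Cl) = 193.233 / 53.492 = 3.61237 mol.
Step 1 (NH4Cl:HCl = 1:1): theoretical n(HCl) = 3.61237 mol; at 74.09% yield, n(HCl) = 2.67640 mol.
Step 2 (HCl:CaCl2 = 2:1): theoretical n(CaCl2) = 1.33820 mol, so theoretical mass = 1.33820 × 110.98 = 148.514 g.
At 79.73% yield, actual mass of CaCl2 = 148.514 × 0.7973 = 118.410 g.

118.41 g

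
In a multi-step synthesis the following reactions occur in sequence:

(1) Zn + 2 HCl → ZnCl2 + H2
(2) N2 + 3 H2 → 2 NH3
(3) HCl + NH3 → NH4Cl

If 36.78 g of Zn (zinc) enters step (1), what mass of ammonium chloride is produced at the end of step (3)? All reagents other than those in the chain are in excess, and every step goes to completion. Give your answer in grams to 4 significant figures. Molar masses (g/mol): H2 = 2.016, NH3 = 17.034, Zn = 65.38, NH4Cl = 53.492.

20.06 g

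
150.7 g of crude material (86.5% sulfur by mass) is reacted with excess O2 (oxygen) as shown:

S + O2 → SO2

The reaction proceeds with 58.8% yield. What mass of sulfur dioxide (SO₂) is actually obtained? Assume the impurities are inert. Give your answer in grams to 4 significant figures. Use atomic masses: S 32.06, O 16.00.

Pure S available = 150.7 g × 0.865 = 130.36 g.
M(S) = 32.06 g/mol.
M(SO2) = 32.06 + 2(16.00) = 64.06 g/mol.
n(S) = 130.36 g / 32.06 g/mol = 4.0660 mol.
From the equation the S:SO2 mole ratio is 1:1, so n(SO2) = 4.0660 × 1/1 = 4.0660 mol.
Mass of SO2 = 4.0660 mol × 64.06 g/mol = 260.47 g.
Actual mass collected = 260.47 g × 0.588 = 153.15 g.

153.2 g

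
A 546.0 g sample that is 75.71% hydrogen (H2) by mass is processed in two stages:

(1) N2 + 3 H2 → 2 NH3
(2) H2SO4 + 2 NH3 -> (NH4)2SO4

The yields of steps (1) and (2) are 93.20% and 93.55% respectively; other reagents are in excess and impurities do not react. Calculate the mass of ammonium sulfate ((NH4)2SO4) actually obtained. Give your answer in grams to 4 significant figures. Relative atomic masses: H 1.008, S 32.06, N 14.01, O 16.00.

7875 g

Pure H2 = 546.0 × 0.7571 = 413.38 g.
M(H2) = 2(1.008) = 2.016 g/mol.
M((NH4)2SO4) = 2(14.01) + 8(1.008) + 32.06 + 4(16.00) = 132.144 g/mol.
n(H2) = 413.38 / 2.016 = 205.05 mol.
Step 1 (H2:NH3 = 3:2): theoretical n(NH3) = 136.70 mol; at 93.20% yield, n(NH3) = 127.40 mol.
Step 2 (NH3:(NH4)2SO4 = 2:1): theoretical n((NH4)2SO4) = 63.702 mol, so theoretical mass = 63.702 × 132.144 = 8417.8 g.
At 93.55% yield, actual mass of (NH4)2SO4 = 8417.8 × 0.9355 = 7874.8 g.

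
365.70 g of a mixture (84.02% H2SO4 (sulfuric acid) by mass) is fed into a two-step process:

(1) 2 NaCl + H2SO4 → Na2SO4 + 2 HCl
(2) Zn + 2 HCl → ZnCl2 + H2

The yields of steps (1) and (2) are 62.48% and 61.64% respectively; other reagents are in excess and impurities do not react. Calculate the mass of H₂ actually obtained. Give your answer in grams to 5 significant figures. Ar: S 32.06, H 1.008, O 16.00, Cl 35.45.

2.4324 g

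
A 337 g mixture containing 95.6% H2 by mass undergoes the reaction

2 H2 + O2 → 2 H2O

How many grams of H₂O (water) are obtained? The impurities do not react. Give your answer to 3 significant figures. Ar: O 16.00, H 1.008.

2880 g

Mass of pure H2 = 337 g × 0.956 = 322.2 g.
M(H2) = 2(1.008) = 2.016 g/mol.
M(H2O) = 2(1.008) + 16.00 = 18.016 g/mol.
n(H2) = 322.2 g / 2.016 g/mol = 159.8 mol.
From the equation the H2:H2O mole ratio is 2:2, so n(H2O) = 159.8 × 2/2 = 159.8 mol.
Mass of H2O = 159.8 mol × 18.016 g/mol = 2879 g.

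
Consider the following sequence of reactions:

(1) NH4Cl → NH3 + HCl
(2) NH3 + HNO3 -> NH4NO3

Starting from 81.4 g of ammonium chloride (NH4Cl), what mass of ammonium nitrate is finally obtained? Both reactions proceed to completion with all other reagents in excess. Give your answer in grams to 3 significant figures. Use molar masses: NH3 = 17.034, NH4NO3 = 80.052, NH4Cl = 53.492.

122 g

n(NH4Cl) = 81.40 / 53.492 = 1.522 mol.
Step 1 gives a 1:1 ratio of NH4Cl to NH3, so n(NH3) = 1.522 mol.
In step 2 the NH3:NH4NO3 ratio is 1:1, so n(NH4NO3) = 1.522 mol.
Mass of NH4NO3 = 1.522 × 80.052 = 121.8 g.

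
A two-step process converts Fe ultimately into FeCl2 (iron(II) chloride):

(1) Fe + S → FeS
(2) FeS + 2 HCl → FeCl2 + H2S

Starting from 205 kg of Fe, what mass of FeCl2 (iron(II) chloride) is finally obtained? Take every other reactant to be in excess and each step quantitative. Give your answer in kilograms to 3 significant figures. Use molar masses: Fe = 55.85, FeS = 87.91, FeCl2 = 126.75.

205 kg = 205000 g.
n(Fe) = 205000 / 55.85 = 3671 mol.
Step 1 gives a 1:1 ratio of Fe to FeS, so n(FeS) = 3671 mol.
In step 2 the FeS:FeCl2 ratio is 1:1, so n(FeCl2) = 3671 mol.
Mass of FeCl2 = 3671 × 126.75 = 465200 g = 465 kg.

465 kg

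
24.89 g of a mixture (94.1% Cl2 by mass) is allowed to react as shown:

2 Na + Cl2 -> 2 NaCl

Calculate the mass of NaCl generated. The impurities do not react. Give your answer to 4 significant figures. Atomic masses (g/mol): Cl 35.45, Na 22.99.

Mass of pure Cl2 = 24.89 g × 0.941 = 23.421 g.
M(Cl2) = 2(35.45) = 70.90 g/mol.
M(NaCl) = 22.99 + 35.45 = 58.44 g/mol.
n(Cl2) = 23.421 g / 70.90 g/mol = 0.33035 mol.
From the equation the Cl2:NaCl mole ratio is 1:2, so n(NaCl) = 0.33035 × 2/1 = 0.66069 mol.
Mass of NaCl = 0.66069 mol × 58.44 g/mol = 38.611 g.

38.61 g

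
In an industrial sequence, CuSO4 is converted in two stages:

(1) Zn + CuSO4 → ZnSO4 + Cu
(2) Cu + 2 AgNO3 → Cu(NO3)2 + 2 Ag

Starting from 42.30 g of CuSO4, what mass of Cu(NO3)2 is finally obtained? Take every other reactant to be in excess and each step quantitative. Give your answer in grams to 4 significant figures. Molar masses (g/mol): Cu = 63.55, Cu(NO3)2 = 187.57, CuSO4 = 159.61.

49.71 g

n(CuSO4) = 42.300 / 159.61 = 0.26502 mol.
Step 1 gives a 1:1 ratio of CuSO4 to Cu, so n(Cu) = 0.26502 mol.
In step 2 the Cu:Cu(NO3)2 ratio is 1:1, so n(Cu(NO3)2) = 0.26502 mol.
Mass of Cu(NO3)2 = 0.26502 × 187.57 = 49.710 g.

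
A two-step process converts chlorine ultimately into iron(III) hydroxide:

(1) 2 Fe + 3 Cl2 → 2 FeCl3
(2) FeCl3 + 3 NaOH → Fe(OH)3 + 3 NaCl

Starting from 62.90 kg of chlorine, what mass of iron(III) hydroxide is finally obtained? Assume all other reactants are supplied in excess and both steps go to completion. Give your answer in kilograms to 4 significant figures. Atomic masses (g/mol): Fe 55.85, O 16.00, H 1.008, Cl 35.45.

M(Cl2) = 2(35.45) = 70.90 g/mol.
M(Fe(OH)3) = 55.85 + 3(16.00) + 3(1.008) = 106.874 g/mol.
62.90 kg = 62900 g.
n(Cl2) = 62900 / 70.90 = 887.17 mol.
Step 1 gives a 3:2 ratio of Cl2 to FeCl3, so n(FeCl3) = 591.44 mol.
In step 2 the FeCl3:Fe(OH)3 ratio is 1:1, so n(Fe(OH)3) = 591.44 mol.
Mass of Fe(OH)3 = 591.44 × 106.874 = 63210 g = 63.21 kg.

63.21 kg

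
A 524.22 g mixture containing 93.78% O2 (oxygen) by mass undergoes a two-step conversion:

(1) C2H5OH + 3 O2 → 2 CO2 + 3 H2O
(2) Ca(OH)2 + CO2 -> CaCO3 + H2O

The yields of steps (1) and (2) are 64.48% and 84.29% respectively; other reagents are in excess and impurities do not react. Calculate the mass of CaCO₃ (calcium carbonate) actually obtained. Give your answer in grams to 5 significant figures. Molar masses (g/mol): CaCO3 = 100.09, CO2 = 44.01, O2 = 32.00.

557.15 g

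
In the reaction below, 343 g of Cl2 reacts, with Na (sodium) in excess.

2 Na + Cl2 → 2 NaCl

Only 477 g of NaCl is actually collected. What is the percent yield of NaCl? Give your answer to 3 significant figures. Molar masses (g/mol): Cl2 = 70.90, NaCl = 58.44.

n(Cl2) = 343.0 g / 70.90 g/mol = 4.838 mol.
From the equation the Cl2:NaCl mole ratio is 1:2, so n(NaCl) = 4.838 × 2/1 = 9.676 mol.
Mass of NaCl = 9.676 mol × 58.44 g/mol = 565.4 g.
This is the theoretical yield. Percent yield = 477 g / 565.4 g × 100% = 84.36%.

84.4 %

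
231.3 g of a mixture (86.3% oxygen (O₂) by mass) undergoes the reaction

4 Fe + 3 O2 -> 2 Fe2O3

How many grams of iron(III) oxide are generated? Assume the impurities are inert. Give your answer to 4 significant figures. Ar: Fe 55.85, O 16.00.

664.1 g

Mass of pure O2 = 231.3 g × 0.863 = 199.61 g.
M(O2) = 2(16.00) = 32.00 g/mol.
M(Fe2O3) = 2(55.85) + 3(16.00) = 159.70 g/mol.
n(O2) = 199.61 g / 32.00 g/mol = 6.2379 mol.
From the equation the O2:Fe2O3 mole ratio is 3:2, so n(Fe2O3) = 6.2379 × 2/3 = 4.1586 mol.
Mass of Fe2O3 = 4.1586 mol × 159.70 g/mol = 664.13 g.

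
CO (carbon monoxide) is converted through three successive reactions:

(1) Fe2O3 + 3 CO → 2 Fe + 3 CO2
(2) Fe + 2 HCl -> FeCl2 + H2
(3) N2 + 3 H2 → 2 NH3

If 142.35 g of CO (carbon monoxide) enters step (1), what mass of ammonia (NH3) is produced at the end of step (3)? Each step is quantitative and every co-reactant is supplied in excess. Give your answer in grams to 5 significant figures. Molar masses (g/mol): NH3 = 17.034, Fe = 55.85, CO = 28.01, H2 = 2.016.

n(CO) = 142.35 / 28.01 = 5.08211 mol.
Reaction (1): CO→Fe ratio 3:2 ⇒ n(Fe) = 3.38808 mol.
Reaction (2): Fe→H2 ratio 1:1 ⇒ n(H2) = 3.38808 mol.
Reaction (3): H2→NH3 ratio 3:2 ⇒ n(NH3) = 2.25872 mol.
Mass of NH3 = 2.25872 × 17.034 = 38.4750 g.

38.475 g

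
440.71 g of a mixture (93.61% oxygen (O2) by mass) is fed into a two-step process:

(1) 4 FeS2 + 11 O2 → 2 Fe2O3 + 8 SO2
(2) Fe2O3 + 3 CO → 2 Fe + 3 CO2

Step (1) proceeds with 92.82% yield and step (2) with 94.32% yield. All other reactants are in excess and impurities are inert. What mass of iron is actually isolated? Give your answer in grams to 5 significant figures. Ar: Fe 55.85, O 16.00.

Pure O2 = 440.71 × 0.9361 = 412.549 g.
M(O2) = 2(16.00) = 32.00 g/mol.
M(Fe) = 55.85 g/mol.
n(O2) = 412.549 / 32.00 = 12.8921 mol.
Step 1 (O2:Fe2O3 = 11:2): theoretical n(Fe2O3) = 2.34403 mol; at 92.82% yield, n(Fe2O3) = 2.17573 mol.
Step 2 (Fe2O3:Fe = 1:2): theoretical n(Fe) = 4.35145 mol, so theoretical mass = 4.35145 × 55.85 = 243.029 g.
At 94.32% yield, actual mass of Fe = 243.029 × 0.9432 = 229.224 g.

229.22 g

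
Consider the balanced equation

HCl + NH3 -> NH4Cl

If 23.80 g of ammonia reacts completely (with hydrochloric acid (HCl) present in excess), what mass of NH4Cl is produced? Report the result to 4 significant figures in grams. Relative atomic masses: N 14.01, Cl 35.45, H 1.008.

74.74 g

M(NH3) = 14.01 + 3(1.008) = 17.034 g/mol.
M(NH4Cl) = 14.01 + 4(1.008) + 35.45 = 53.492 g/mol.
n(NH3) = 23.800 g / 17.034 g/mol = 1.3972 mol.
From the equation the NH3:NH4Cl mole ratio is 1:1, so n(NH4Cl) = 1.3972 × 1/1 = 1.3972 mol.
Mass of NH4Cl = 1.3972 mol × 53.492 g/mol = 74.739 g.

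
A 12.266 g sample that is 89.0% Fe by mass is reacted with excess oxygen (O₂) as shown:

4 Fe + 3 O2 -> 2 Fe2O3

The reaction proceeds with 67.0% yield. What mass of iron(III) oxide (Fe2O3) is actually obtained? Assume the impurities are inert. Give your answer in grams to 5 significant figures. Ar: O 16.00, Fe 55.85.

10.457 g

Pure Fe available = 12.266 g × 0.890 = 10.9167 g.
M(Fe) = 55.85 g/mol.
M(Fe2O3) = 2(55.85) + 3(16.00) = 159.70 g/mol.
n(Fe) = 10.9167 g / 55.85 g/mol = 0.195465 mol.
From the equation the Fe:Fe2O3 mole ratio is 4:2, so n(Fe2O3) = 0.195465 × 2/4 = 0.0977327 mol.
Mass of Fe2O3 = 0.0977327 mol × 159.70 g/mol = 15.6079 g.
Actual mass collected = 15.6079 g × 0.670 = 10.4573 g.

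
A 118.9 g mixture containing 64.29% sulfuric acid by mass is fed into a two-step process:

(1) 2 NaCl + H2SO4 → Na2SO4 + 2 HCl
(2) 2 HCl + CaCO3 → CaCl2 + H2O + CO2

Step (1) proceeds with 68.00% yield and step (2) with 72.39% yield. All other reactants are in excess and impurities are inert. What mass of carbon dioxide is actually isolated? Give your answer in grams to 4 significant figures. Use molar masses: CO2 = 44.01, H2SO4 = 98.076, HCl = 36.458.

16.89 g

Pure H2SO4 = 118.9 × 0.6429 = 76.441 g.
n(H2SO4) = 76.441 / 98.076 = 0.77940 mol.
Step 1 (H2SO4:HCl = 1:2): theoretical n(HCl) = 1.5588 mol; at 68.00% yield, n(HCl) = 1.0600 mol.
Step 2 (HCl:CO2 = 2:1): theoretical n(CO2) = 0.52999 mol, so theoretical mass = 0.52999 × 44.01 = 23.325 g.
At 72.39% yield, actual mass of CO2 = 23.325 × 0.7239 = 16.885 g.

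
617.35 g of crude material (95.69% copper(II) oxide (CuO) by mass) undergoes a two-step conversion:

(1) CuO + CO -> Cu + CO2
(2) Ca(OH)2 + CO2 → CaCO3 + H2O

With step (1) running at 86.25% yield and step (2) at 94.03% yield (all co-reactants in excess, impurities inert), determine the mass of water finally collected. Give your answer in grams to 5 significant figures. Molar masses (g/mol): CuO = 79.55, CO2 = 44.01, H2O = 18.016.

108.50 g

Pure CuO = 617.35 × 0.9569 = 590.742 g.
n(CuO) = 590.742 / 79.55 = 7.42605 mol.
Step 1 (CuO:CO2 = 1:1): theoretical n(CO2) = 7.42605 mol; at 86.25% yield, n(CO2) = 6.40497 mol.
Step 2 (CO2:H2O = 1:1): theoretical n(H2O) = 6.40497 mol, so theoretical mass = 6.40497 × 18.016 = 115.392 g.
At 94.03% yield, actual mass of H2O = 115.392 × 0.9403 = 108.503 g.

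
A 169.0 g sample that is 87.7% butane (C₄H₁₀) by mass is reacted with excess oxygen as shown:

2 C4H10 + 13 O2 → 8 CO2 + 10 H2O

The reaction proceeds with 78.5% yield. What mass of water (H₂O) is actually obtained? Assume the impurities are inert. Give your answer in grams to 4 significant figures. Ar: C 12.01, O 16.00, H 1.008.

Pure C4H10 available = 169.0 g × 0.877 = 148.21 g.
M(C4H10) = 4(12.01) + 10(1.008) = 58.12 g/mol.
M(H2O) = 2(1.008) + 16.00 = 18.016 g/mol.
n(C4H10) = 148.21 g / 58.12 g/mol = 2.5501 mol.
From the equation the C4H10:H2O mole ratio is 2:10, so n(H2O) = 2.5501 × 10/2 = 12.751 mol.
Mass of H2O = 12.751 mol × 18.016 g/mol = 229.71 g.
Actual mass collected = 229.71 g × 0.785 = 180.33 g.

180.3 g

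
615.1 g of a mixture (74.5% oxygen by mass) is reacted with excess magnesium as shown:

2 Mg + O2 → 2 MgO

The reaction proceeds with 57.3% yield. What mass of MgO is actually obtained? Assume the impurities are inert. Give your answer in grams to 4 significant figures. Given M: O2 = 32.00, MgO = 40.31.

661.5 g

Pure O2 available = 615.1 g × 0.745 = 458.25 g.
n(O2) = 458.25 g / 32.00 g/mol = 14.320 mol.
From the equation the O2:MgO mole ratio is 1:2, so n(MgO) = 14.320 × 2/1 = 28.641 mol.
Mass of MgO = 28.641 mol × 40.31 g/mol = 1154.5 g.
Actual mass collected = 1154.5 g × 0.573 = 661.53 g.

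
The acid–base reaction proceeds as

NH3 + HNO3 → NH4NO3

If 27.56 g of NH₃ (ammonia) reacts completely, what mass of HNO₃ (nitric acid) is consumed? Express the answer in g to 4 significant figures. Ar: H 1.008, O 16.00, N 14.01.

M(NH3) = 14.01 + 3(1.008) = 17.034 g/mol.
M(HNO3) = 1.008 + 14.01 + 3(16.00) = 63.018 g/mol.
n(NH3) = 27.560 g / 17.034 g/mol = 1.6179 mol.
From the equation the NH3:HNO3 mole ratio is 1:1, so n(HNO3) = 1.6179 × 1/1 = 1.6179 mol.
Mass of HNO3 = 1.6179 mol × 63.018 g/mol = 101.96 g.

102.0 g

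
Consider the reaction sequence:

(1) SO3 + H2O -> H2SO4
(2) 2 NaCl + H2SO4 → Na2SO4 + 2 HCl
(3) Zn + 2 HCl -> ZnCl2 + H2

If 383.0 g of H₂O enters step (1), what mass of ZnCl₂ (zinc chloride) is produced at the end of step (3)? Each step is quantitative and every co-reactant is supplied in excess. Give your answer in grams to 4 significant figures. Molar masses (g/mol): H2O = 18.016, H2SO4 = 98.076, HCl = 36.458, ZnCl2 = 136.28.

n(H2O) = 383.0 / 18.016 = 21.259 mol.
Reaction (1): H2O→H2SO4 ratio 1:1 ⇒ n(H2SO4) = 21.259 mol.
Reaction (2): H2SO4→HCl ratio 1:2 ⇒ n(HCl) = 42.518 mol.
Reaction (3): HCl→ZnCl2 ratio 2:1 ⇒ n(ZnCl2) = 21.259 mol.
Mass of ZnCl2 = 21.259 × 136.28 = 2897.2 g.

2897 g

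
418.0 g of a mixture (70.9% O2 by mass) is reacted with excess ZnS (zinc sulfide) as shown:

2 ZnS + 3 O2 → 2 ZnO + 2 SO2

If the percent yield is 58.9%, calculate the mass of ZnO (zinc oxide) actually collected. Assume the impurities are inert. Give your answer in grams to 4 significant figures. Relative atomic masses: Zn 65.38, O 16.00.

Pure O2 available = 418.0 g × 0.709 = 296.36 g.
M(O2) = 2(16.00) = 32.00 g/mol.
M(ZnO) = 65.38 + 16.00 = 81.38 g/mol.
n(O2) = 296.36 g / 32.00 g/mol = 9.2613 mol.
From the equation the O2:ZnO mole ratio is 3:2, so n(ZnO) = 9.2613 × 2/3 = 6.1742 mol.
Mass of ZnO = 6.1742 mol × 81.38 g/mol = 502.46 g.
Actual mass collected = 502.46 g × 0.589 = 295.95 g.

295.9 g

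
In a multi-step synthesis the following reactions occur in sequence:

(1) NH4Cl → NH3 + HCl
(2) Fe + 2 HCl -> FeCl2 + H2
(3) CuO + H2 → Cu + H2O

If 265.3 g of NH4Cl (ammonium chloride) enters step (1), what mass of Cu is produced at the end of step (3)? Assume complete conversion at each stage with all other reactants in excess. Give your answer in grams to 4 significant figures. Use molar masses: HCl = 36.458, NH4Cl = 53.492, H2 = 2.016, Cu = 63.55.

157.6 g

n(NH4Cl) = 265.3 / 53.492 = 4.9596 mol.
Reaction (1): NH4Cl→HCl ratio 1:1 ⇒ n(HCl) = 4.9596 mol.
Reaction (2): HCl→H2 ratio 2:1 ⇒ n(H2) = 2.4798 mol.
Reaction (3): H2→Cu ratio 1:1 ⇒ n(Cu) = 2.4798 mol.
Mass of Cu = 2.4798 × 63.55 = 157.59 g.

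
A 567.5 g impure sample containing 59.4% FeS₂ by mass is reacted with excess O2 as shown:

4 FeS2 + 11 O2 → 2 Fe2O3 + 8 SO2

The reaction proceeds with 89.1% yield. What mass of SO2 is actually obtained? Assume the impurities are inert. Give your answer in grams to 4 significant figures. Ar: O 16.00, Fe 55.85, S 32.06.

320.8 g

Pure FeS2 available = 567.5 g × 0.594 = 337.10 g.
M(FeS2) = 55.85 + 2(32.06) = 119.97 g/mol.
M(SO2) = 32.06 + 2(16.00) = 64.06 g/mol.
n(FeS2) = 337.10 g / 119.97 g/mol = 2.8098 mol.
From the equation the FeS2:SO2 mole ratio is 4:8, so n(SO2) = 2.8098 × 8/4 = 5.6197 mol.
Mass of SO2 = 5.6197 mol × 64.06 g/mol = 360.00 g.
Actual mass collected = 360.00 g × 0.891 = 320.76 g.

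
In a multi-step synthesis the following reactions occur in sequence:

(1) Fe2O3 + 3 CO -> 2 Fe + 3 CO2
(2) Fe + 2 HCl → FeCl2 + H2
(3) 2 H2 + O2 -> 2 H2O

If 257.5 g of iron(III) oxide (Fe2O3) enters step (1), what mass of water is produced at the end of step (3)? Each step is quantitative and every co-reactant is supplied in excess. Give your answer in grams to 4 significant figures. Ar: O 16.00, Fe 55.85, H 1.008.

M(Fe2O3) = 2(55.85) + 3(16.00) = 159.70 g/mol.
M(H2O) = 2(1.008) + 16.00 = 18.016 g/mol.
n(Fe2O3) = 257.5 / 159.70 = 1.6124 mol.
Reaction (1): Fe2O3→Fe ratio 1:2 ⇒ n(Fe) = 3.2248 mol.
Reaction (2): Fe→H2 ratio 1:1 ⇒ n(H2) = 3.2248 mol.
Reaction (3): H2→H2O ratio 2:2 ⇒ n(H2O) = 3.2248 mol.
Mass of H2O = 3.2248 × 18.016 = 58.098 g.

58.10 g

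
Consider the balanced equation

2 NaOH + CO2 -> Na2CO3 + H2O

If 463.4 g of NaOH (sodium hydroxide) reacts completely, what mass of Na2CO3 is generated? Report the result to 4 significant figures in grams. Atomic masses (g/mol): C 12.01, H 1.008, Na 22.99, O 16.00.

614.0 g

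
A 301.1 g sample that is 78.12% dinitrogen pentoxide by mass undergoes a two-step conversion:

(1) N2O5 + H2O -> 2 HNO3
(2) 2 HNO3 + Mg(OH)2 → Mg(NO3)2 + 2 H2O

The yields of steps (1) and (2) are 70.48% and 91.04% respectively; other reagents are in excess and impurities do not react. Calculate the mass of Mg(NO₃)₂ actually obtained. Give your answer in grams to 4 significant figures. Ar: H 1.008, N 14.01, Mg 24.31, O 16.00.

207.3 g

Pure N2O5 = 301.1 × 0.7812 = 235.22 g.
M(N2O5) = 2(14.01) + 5(16.00) = 108.02 g/mol.
M(Mg(NO3)2) = 24.31 + 2(14.01) + 6(16.00) = 148.33 g/mol.
n(N2O5) = 235.22 / 108.02 = 2.1776 mol.
Step 1 (N2O5:HNO3 = 1:2): theoretical n(HNO3) = 4.3551 mol; at 70.48% yield, n(HNO3) = 3.0695 mol.
Step 2 (HNO3:Mg(NO3)2 = 2:1): theoretical n(Mg(NO3)2) = 1.5347 mol, so theoretical mass = 1.5347 × 148.33 = 227.65 g.
At 91.04% yield, actual mass of Mg(NO3)2 = 227.65 × 0.9104 = 207.25 g.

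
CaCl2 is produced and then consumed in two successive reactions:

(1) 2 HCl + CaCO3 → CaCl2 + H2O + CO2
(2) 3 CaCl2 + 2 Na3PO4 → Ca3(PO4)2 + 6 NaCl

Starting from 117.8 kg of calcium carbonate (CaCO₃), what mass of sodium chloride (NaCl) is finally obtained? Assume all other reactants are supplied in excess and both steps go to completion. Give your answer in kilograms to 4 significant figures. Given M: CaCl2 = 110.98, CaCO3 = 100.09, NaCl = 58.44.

137.6 kg

117.8 kg = 117800 g.
n(CaCO3) = 117800 / 100.09 = 1176.9 mol.
Step 1 gives a 1:1 ratio of CaCO3 to CaCl2, so n(CaCl2) = 1176.9 mol.
In step 2 the CaCl2:NaCl ratio is 3:6, so n(NaCl) = 2353.9 mol.
Mass of NaCl = 2353.9 × 58.44 = 137560 g = 137.6 kg.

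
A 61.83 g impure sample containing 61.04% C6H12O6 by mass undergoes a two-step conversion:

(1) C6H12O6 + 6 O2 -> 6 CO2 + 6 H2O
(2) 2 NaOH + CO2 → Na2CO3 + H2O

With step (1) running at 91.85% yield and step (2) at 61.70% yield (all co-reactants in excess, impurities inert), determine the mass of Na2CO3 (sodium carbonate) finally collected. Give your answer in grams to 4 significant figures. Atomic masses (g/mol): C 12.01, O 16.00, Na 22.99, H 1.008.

Pure C6H12O6 = 61.83 × 0.6104 = 37.741 g.
M(C6H12O6) = 6(12.01) + 12(1.008) + 6(16.00) = 180.156 g/mol.
M(Na2CO3) = 2(22.99) + 12.01 + 3(16.00) = 105.99 g/mol.
n(C6H12O6) = 37.741 / 180.156 = 0.20949 mol.
Step 1 (C6H12O6:CO2 = 1:6): theoretical n(CO2) = 1.2569 mol; at 91.85% yield, n(CO2) = 1.1545 mol.
Step 2 (CO2:Na2CO3 = 1:1): theoretical n(Na2CO3) = 1.1545 mol, so theoretical mass = 1.1545 × 105.99 = 122.37 g.
At 61.70% yield, actual mass of Na2CO3 = 122.37 × 0.6170 = 75.500 g.

75.50 g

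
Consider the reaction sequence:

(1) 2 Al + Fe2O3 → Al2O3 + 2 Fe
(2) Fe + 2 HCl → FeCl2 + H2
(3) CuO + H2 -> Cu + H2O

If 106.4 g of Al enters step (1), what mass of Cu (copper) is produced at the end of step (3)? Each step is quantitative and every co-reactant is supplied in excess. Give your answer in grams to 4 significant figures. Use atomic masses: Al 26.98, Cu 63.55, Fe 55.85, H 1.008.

250.6 g

M(Al) = 26.98 g/mol.
M(Cu) = 63.55 g/mol.
n(Al) = 106.4 / 26.98 = 3.9437 mol.
Reaction (1): Al→Fe ratio 2:2 ⇒ n(Fe) = 3.9437 mol.
Reaction (2): Fe→H2 ratio 1:1 ⇒ n(H2) = 3.9437 mol.
Reaction (3): H2→Cu ratio 1:1 ⇒ n(Cu) = 3.9437 mol.
Mass of Cu = 3.9437 × 63.55 = 250.62 g.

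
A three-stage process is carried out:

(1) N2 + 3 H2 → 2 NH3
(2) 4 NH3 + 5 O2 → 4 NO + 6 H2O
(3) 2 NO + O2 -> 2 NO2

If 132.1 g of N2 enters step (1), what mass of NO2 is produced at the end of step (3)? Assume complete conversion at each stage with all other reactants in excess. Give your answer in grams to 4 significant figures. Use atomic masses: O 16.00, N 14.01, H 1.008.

433.8 g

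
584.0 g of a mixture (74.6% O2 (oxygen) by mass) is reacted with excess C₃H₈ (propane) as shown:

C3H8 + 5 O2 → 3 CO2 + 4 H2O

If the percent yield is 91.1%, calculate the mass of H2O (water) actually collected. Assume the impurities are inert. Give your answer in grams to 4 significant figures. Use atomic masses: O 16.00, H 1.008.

178.8 g

Pure O2 available = 584.0 g × 0.746 = 435.66 g.
M(O2) = 2(16.00) = 32.00 g/mol.
M(H2O) = 2(1.008) + 16.00 = 18.016 g/mol.
n(O2) = 435.66 g / 32.00 g/mol = 13.614 mol.
From the equation the O2:H2O mole ratio is 5:4, so n(H2O) = 13.614 × 4/5 = 10.892 mol.
Mass of H2O = 10.892 mol × 18.016 g/mol = 196.22 g.
Actual mass collected = 196.22 g × 0.911 = 178.76 g.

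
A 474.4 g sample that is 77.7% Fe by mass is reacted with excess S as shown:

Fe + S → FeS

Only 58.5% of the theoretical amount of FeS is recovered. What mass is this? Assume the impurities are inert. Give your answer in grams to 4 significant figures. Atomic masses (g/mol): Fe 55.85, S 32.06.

339.4 g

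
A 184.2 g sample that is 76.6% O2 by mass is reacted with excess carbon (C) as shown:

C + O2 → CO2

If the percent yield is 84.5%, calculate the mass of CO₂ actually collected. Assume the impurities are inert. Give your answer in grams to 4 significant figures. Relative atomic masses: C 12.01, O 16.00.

Pure O2 available = 184.2 g × 0.766 = 141.10 g.
M(O2) = 2(16.00) = 32.00 g/mol.
M(CO2) = 12.01 + 2(16.00) = 44.01 g/mol.
n(O2) = 141.10 g / 32.00 g/mol = 4.4093 mol.
From the equation the O2:CO2 mole ratio is 1:1, so n(CO2) = 4.4093 × 1/1 = 4.4093 mol.
Mass of CO2 = 4.4093 mol × 44.01 g/mol = 194.05 g.
Actual mass collected = 194.05 g × 0.845 = 163.97 g.

164.0 g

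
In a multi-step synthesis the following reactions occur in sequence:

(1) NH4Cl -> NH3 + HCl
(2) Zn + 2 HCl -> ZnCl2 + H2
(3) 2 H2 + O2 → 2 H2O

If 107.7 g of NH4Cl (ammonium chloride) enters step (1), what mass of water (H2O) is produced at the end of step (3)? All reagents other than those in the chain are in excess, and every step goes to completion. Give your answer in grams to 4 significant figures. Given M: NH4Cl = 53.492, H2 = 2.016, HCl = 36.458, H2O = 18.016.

18.14 g

n(NH4Cl) = 107.7 / 53.492 = 2.0134 mol.
Reaction (1): NH4Cl→HCl ratio 1:1 ⇒ n(HCl) = 2.0134 mol.
Reaction (2): HCl→H2 ratio 2:1 ⇒ n(H2) = 1.0067 mol.
Reaction (3): H2→H2O ratio 2:2 ⇒ n(H2O) = 1.0067 mol.
Mass of H2O = 1.0067 × 18.016 = 18.137 g.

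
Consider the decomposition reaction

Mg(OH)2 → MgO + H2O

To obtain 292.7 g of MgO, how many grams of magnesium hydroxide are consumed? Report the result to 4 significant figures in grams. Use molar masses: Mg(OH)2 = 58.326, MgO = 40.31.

n(MgO) = 292.70 g / 40.31 g/mol = 7.2612 mol.
From the equation the MgO:Mg(OH)2 mole ratio is 1:1, so n(Mg(OH)2) = 7.2612 × 1/1 = 7.2612 mol.
Mass of Mg(OH)2 = 7.2612 mol × 58.326 g/mol = 423.52 g.

423.5 g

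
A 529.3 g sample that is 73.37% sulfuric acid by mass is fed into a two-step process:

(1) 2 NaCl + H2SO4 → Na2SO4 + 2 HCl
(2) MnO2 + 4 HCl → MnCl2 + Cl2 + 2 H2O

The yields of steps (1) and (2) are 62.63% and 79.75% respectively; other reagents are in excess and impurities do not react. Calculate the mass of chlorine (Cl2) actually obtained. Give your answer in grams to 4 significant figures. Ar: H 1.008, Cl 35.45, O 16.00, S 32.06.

70.11 g

Pure H2SO4 = 529.3 × 0.7337 = 388.35 g.
M(H2SO4) = 2(1.008) + 32.06 + 4(16.00) = 98.076 g/mol.
M(Cl2) = 2(35.45) = 70.90 g/mol.
n(H2SO4) = 388.35 / 98.076 = 3.9597 mol.
Step 1 (H2SO4:HCl = 1:2): theoretical n(HCl) = 7.9193 mol; at 62.63% yield, n(HCl) = 4.9599 mol.
Step 2 (HCl:Cl2 = 4:1): theoretical n(Cl2) = 1.2400 mol, so theoretical mass = 1.2400 × 70.90 = 87.914 g.
At 79.75% yield, actual mass of Cl2 = 87.914 × 0.7975 = 70.111 g.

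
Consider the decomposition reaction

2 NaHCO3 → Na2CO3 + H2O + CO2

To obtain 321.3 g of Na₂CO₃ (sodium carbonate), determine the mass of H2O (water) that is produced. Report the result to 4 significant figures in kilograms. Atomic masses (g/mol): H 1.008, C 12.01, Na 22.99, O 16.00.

M(Na2CO3) = 2(22.99) + 12.01 + 3(16.00) = 105.99 g/mol.
M(H2O) = 2(1.008) + 16.00 = 18.016 g/mol.
n(Na2CO3) = 321.30 g / 105.99 g/mol = 3.0314 mol.
From the equation the Na2CO3:H2O mole ratio is 1:1, so n(H2O) = 3.0314 × 1/1 = 3.0314 mol.
Mass of H2O = 3.0314 mol × 18.016 g/mol = 54.614 g.
Converting to kg: 54.614 g = 0.05461 kg.

0.05461 kg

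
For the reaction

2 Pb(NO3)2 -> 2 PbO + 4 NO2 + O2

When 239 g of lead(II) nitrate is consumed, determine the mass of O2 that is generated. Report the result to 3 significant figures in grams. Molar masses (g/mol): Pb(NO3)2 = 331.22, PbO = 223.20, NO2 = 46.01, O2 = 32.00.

11.5 g

n(Pb(NO3)2) = 239.0 g / 331.22 g/mol = 0.7216 mol.
From the equation the Pb(NO3)2:O2 mole ratio is 2:1, so n(O2) = 0.7216 × 1/2 = 0.3608 mol.
Mass of O2 = 0.3608 mol × 32.00 g/mol = 11.55 g.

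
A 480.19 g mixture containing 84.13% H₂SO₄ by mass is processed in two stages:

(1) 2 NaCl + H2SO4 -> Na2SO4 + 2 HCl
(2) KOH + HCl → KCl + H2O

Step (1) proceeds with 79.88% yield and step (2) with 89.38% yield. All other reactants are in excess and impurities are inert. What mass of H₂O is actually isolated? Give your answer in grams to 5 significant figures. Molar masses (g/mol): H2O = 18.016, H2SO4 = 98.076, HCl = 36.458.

Pure H2SO4 = 480.19 × 0.8413 = 403.984 g.
n(H2SO4) = 403.984 / 98.076 = 4.11909 mol.
Step 1 (H2SO4:HCl = 1:2): theoretical n(HCl) = 8.23818 mol; at 79.88% yield, n(HCl) = 6.58066 mol.
Step 2 (HCl:H2O = 1:1): theoretical n(H2O) = 6.58066 mol, so theoretical mass = 6.58066 × 18.016 = 118.557 g.
At 89.38% yield, actual mass of H2O = 118.557 × 0.8938 = 105.966 g.

105.97 g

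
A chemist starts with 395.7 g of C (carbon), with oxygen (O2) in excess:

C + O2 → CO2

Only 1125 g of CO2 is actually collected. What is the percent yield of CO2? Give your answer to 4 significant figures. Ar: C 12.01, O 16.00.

M(C) = 12.01 g/mol.
M(CO2) = 12.01 + 2(16.00) = 44.01 g/mol.
n(C) = 395.70 g / 12.01 g/mol = 32.948 mol.
From the equation the C:CO2 mole ratio is 1:1, so n(CO2) = 32.948 × 1/1 = 32.948 mol.
Mass of CO2 = 32.948 mol × 44.01 g/mol = 1450.0 g.
This is the theoretical yield. Percent yield = 1125 g / 1450.0 g × 100% = 77.585%.

77.59 %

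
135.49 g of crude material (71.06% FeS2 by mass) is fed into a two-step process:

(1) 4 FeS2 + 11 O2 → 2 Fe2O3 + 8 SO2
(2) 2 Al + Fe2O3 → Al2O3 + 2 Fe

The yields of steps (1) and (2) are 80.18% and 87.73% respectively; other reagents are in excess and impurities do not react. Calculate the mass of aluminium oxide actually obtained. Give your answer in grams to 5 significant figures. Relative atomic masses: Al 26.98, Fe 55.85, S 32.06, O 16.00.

28.779 g

Pure FeS2 = 135.49 × 0.7106 = 96.2792 g.
M(FeS2) = 55.85 + 2(32.06) = 119.97 g/mol.
M(Al2O3) = 2(26.98) + 3(16.00) = 101.96 g/mol.
n(FeS2) = 96.2792 / 119.97 = 0.802527 mol.
Step 1 (FeS2:Fe2O3 = 4:2): theoretical n(Fe2O3) = 0.401264 mol; at 80.18% yield, n(Fe2O3) = 0.321733 mol.
Step 2 (Fe2O3:Al2O3 = 1:1): theoretical n(Al2O3) = 0.321733 mol, so theoretical mass = 0.321733 × 101.96 = 32.8039 g.
At 87.73% yield, actual mass of Al2O3 = 32.8039 × 0.8773 = 28.7789 g.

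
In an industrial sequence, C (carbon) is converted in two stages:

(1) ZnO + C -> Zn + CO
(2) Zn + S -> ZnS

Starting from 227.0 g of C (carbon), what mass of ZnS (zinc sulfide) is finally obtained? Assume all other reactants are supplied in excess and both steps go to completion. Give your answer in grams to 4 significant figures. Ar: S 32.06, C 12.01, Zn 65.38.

M(C) = 12.01 g/mol.
M(ZnS) = 65.38 + 32.06 = 97.44 g/mol.
n(C) = 227.00 / 12.01 = 18.901 mol.
Step 1 gives a 1:1 ratio of C to Zn, so n(Zn) = 18.901 mol.
In step 2 the Zn:ZnS ratio is 1:1, so n(ZnS) = 18.901 mol.
Mass of ZnS = 18.901 × 97.44 = 1841.7 g.

1842 g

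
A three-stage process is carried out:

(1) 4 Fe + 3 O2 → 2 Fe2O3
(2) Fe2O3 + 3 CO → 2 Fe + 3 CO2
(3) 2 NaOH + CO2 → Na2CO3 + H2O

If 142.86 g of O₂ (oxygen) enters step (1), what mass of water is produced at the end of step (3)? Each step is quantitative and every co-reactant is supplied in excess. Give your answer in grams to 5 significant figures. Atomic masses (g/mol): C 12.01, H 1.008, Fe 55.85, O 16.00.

160.86 g

M(O2) = 2(16.00) = 32.00 g/mol.
M(H2O) = 2(1.008) + 16.00 = 18.016 g/mol.
n(O2) = 142.86 / 32.00 = 4.46438 mol.
Reaction (1): O2→Fe2O3 ratio 3:2 ⇒ n(Fe2O3) = 2.97625 mol.
Reaction (2): Fe2O3→CO2 ratio 1:3 ⇒ n(CO2) = 8.92875 mol.
Reaction (3): CO2→H2O ratio 1:1 ⇒ n(H2O) = 8.92875 mol.
Mass of H2O = 8.92875 × 18.016 = 160.860 g.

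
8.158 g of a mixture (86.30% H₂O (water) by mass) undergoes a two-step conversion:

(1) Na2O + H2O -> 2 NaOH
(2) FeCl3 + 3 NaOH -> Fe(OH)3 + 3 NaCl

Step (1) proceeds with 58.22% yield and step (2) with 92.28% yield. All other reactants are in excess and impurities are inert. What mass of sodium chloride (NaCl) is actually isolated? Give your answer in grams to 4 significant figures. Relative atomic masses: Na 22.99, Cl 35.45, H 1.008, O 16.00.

24.54 g

Pure H2O = 8.158 × 0.8630 = 7.0404 g.
M(H2O) = 2(1.008) + 16.00 = 18.016 g/mol.
M(NaCl) = 22.99 + 35.45 = 58.44 g/mol.
n(H2O) = 7.0404 / 18.016 = 0.39078 mol.
Step 1 (H2O:NaOH = 1:2): theoretical n(NaOH) = 0.78157 mol; at 58.22% yield, n(NaOH) = 0.45503 mol.
Step 2 (NaOH:NaCl = 3:3): theoretical n(NaCl) = 0.45503 mol, so theoretical mass = 0.45503 × 58.44 = 26.592 g.
At 92.28% yield, actual mass of NaCl = 26.592 × 0.9228 = 24.539 g.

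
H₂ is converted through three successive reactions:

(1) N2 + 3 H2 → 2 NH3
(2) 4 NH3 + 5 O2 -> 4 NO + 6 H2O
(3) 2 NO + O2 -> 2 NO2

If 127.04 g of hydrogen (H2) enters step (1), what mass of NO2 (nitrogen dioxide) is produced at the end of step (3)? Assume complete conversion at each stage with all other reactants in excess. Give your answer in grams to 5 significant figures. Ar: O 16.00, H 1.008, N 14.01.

M(H2) = 2(1.008) = 2.016 g/mol.
M(NO2) = 14.01 + 2(16.00) = 46.01 g/mol.
n(H2) = 127.04 / 2.016 = 63.0159 mol.
Reaction (1): H2→NH3 ratio 3:2 ⇒ n(NH3) = 42.0106 mol.
Reaction (2): NH3→NO ratio 4:4 ⇒ n(NO) = 42.0106 mol.
Reaction (3): NO→NO2 ratio 2:2 ⇒ n(NO2) = 42.0106 mol.
Mass of NO2 = 42.0106 × 46.01 = 1932.91 g.

1932.9 g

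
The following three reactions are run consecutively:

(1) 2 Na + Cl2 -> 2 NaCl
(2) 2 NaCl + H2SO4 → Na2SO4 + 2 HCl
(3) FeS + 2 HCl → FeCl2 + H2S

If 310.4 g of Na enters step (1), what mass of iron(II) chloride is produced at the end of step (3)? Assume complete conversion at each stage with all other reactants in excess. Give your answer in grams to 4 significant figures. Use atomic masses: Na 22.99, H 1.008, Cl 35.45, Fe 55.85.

855.7 g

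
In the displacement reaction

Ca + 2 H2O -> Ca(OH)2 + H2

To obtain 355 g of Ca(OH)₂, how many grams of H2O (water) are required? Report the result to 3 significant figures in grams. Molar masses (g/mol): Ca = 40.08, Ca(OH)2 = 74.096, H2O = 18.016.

n(Ca(OH)2) = 355.0 g / 74.096 g/mol = 4.791 mol.
From the equation the Ca(OH)2:H2O mole ratio is 1:2, so n(H2O) = 4.791 × 2/1 = 9.582 mol.
Mass of H2O = 9.582 mol × 18.016 g/mol = 172.6 g.

173 g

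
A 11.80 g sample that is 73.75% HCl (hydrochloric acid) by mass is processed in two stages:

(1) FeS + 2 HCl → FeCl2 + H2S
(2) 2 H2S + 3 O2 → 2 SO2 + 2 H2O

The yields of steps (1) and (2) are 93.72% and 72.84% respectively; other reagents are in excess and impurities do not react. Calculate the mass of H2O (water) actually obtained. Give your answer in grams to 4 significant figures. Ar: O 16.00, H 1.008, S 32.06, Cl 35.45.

Pure HCl = 11.80 × 0.7375 = 8.7025 g.
M(HCl) = 1.008 + 35.45 = 36.458 g/mol.
M(H2O) = 2(1.008) + 16.00 = 18.016 g/mol.
n(HCl) = 8.7025 / 36.458 = 0.23870 mol.
Step 1 (HCl:H2S = 2:1): theoretical n(H2S) = 0.11935 mol; at 93.72% yield, n(H2S) = 0.11185 mol.
Step 2 (H2S:H2O = 2:2): theoretical n(H2O) = 0.11185 mol, so theoretical mass = 0.11185 × 18.016 = 2.0152 g.
At 72.84% yield, actual mass of H2O = 2.0152 × 0.7284 = 1.4679 g.

1.468 g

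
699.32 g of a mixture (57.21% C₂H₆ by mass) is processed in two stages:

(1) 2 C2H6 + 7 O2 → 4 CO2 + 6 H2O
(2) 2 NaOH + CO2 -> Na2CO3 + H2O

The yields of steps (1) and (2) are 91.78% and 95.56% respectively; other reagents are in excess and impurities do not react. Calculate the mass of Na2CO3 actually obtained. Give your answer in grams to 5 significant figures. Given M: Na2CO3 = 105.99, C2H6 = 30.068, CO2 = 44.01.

Pure C2H6 = 699.32 × 0.5721 = 400.081 g.
n(C2H6) = 400.081 / 30.068 = 13.3059 mol.
Step 1 (C2H6:CO2 = 2:4): theoretical n(CO2) = 26.6117 mol; at 91.78% yield, n(CO2) = 24.4243 mol.
Step 2 (CO2:Na2CO3 = 1:1): theoretical n(Na2CO3) = 24.4243 mol, so theoretical mass = 24.4243 × 105.99 = 2588.73 g.
At 95.56% yield, actual mass of Na2CO3 = 2588.73 × 0.9556 = 2473.79 g.

2473.8 g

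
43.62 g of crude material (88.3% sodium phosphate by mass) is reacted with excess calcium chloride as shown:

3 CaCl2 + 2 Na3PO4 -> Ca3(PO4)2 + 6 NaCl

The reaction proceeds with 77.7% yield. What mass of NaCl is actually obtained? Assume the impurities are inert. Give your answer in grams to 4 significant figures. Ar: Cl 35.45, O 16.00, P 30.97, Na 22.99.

32.00 g

Pure Na3PO4 available = 43.62 g × 0.883 = 38.516 g.
M(Na3PO4) = 3(22.99) + 30.97 + 4(16.00) = 163.94 g/mol.
M(NaCl) = 22.99 + 35.45 = 58.44 g/mol.
n(Na3PO4) = 38.516 g / 163.94 g/mol = 0.23494 mol.
From the equation the Na3PO4:NaCl mole ratio is 2:6, so n(NaCl) = 0.23494 × 6/2 = 0.70483 mol.
Mass of NaCl = 0.70483 mol × 58.44 g/mol = 41.190 g.
Actual mass collected = 41.190 g × 0.777 = 32.005 g.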